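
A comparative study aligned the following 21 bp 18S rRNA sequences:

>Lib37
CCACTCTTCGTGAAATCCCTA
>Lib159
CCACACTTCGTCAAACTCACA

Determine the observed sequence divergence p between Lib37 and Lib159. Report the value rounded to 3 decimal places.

Mismatches occur at site 5 (T→A), site 12 (G→C), site 16 (T→C), site 17 (C→T), site 19 (C→A), site 20 (T→C).
There are 6 differences over 21 sites, so p = 6/21 = 0.286.

0.286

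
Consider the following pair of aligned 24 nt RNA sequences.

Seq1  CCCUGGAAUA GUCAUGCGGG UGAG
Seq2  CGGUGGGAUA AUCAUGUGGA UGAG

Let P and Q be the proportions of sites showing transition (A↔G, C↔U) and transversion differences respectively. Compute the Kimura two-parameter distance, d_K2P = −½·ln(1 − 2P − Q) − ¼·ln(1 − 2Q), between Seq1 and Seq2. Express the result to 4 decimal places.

Differing sites — 2:C/G (Tv); 3:C/G (Tv); 7:A/G (Ti); 11:G/A (Ti); 17:C/U (Ti); 20:G/A (Ti).
Of the 6 differences, 4 transitions and 2 transversions over 24 sites: P = 4/24 = 0.166667, Q = 2/24 = 0.083333.
d = −0.5·ln(0.583333) − 0.25·ln(0.833334) = −0.5·(-0.538997) − 0.25·(-0.182321) = 0.3151.

0.3151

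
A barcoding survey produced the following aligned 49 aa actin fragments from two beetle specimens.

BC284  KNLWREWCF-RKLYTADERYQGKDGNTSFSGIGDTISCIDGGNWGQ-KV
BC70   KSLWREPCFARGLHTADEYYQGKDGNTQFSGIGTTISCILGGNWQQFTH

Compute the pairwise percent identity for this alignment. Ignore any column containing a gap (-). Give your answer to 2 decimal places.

76.60%

Excluding the 2 gap columns leaves 47 comparable sites.
Mismatches occur at site 2 (N/S), site 7 (W/P), site 12 (K/G), site 14 (Y/H), site 19 (R/Y), site 28 (S/Q), site 34 (D/T), site 40 (D/L), site 45 (G/Q), site 48 (K/T), site 49 (V/H).
36 of the 47 comparable sites match, so the percent identity is 36/47 × 100 = 76.60%.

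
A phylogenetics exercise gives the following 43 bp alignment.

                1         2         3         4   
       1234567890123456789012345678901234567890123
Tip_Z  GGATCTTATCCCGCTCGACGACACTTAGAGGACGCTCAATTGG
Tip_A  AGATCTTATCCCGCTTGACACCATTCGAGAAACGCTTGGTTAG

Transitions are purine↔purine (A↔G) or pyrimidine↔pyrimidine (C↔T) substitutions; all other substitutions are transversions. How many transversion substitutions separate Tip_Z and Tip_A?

1

The sequences differ at positions 1 (G/A, transition), 16 (C/T, transition), 20 (G/A, transition), 21 (A/C, transversion), 24 (C/T, transition), 26 (T/C, transition), 27 (A/G, transition), 28 (G/A, transition), 29 (A/G, transition), 30 (G/A, transition), 31 (G/A, transition), 37 (C/T, transition), 38 (A/G, transition), 39 (A/G, transition), 42 (G/A, transition).
Of the 15 differences, 14 transitions and 1 transversion, so the answer is 1.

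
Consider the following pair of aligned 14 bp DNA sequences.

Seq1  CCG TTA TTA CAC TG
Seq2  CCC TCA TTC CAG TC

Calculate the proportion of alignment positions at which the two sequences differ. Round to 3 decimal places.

0.357

The sequences differ at positions 3 (G/C), 5 (T/C), 9 (A/C), 12 (C/G), 14 (G/C).
There are 5 differences over 14 sites, so p = 5/14 = 0.357.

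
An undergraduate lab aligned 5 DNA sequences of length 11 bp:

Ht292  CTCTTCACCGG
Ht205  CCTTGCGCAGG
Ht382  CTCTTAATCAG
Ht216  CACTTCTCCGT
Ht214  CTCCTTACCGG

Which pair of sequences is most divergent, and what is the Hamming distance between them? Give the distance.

8

Pairwise Hamming distances:
  Ht292 vs Ht205: 5
  Ht292 vs Ht382: 3
  Ht292 vs Ht216: 3
  Ht292 vs Ht214: 2
  Ht205 vs Ht382: 8
  Ht205 vs Ht216: 6
  Ht205 vs Ht214: 7
  Ht382 vs Ht216: 6
  Ht382 vs Ht214: 4
  Ht216 vs Ht214: 5
The largest is 8, between Ht205 and Ht382.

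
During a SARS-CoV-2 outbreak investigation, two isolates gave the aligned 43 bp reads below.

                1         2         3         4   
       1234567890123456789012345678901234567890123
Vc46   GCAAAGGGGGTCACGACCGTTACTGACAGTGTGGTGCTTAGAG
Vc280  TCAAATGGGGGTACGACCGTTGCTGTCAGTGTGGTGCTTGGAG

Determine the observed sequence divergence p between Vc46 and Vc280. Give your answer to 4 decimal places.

Differing sites — 1:G/T; 6:G/T; 11:T/G; 12:C/T; 22:A/G; 26:A/T; 40:A/G.
There are 7 differences over 43 sites, so p = 7/43 = 0.1628.

0.1628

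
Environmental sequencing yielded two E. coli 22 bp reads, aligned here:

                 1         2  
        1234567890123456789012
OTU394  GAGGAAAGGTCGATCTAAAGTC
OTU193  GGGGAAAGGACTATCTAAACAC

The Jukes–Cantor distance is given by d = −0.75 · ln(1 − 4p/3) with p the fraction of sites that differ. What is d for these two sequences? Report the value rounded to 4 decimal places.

0.2708

Differing sites — 2:A/G; 10:T/A; 12:G/T; 20:G/C; 21:T/A.
p = 5/22 = 0.227273.
d = −0.75 · ln(1 − (4/3)·0.227273) = −0.75 · ln(0.696969) = −0.75 · (-0.361014) = 0.2708.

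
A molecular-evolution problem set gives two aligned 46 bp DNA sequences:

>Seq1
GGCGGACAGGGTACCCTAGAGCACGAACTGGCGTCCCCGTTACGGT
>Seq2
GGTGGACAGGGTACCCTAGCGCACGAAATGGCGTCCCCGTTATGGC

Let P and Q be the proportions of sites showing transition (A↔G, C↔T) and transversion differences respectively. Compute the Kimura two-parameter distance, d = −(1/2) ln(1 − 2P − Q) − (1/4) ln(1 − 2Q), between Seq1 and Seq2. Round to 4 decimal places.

Mismatches occur at site 3 (C/T, transition), site 20 (A/C, transversion), site 28 (C/A, transversion), site 43 (C/T, transition), site 46 (T/C, transition).
Of the 5 differences, 3 transitions and 2 transversions over 46 sites: P = 3/46 = 0.065217, Q = 2/46 = 0.043478.
d = −0.5·ln(0.826088) − 0.25·ln(0.913044) = −0.5·(-0.191054) − 0.25·(-0.090971) = 0.1183.

0.1183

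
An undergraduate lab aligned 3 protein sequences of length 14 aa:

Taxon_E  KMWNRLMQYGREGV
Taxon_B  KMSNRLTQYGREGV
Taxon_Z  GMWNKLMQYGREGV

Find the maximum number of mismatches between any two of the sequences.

4

Pairwise Hamming distances:
  Taxon_E vs Taxon_B: 2
  Taxon_E vs Taxon_Z: 2
  Taxon_B vs Taxon_Z: 4
The largest is 4, between Taxon_B and Taxon_Z.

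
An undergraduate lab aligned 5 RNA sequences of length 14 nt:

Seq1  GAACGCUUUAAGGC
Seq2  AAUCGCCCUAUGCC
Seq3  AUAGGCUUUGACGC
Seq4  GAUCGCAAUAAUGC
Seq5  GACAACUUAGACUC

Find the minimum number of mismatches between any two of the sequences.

4

Pairwise Hamming distances:
  Seq1 vs Seq2: 6
  Seq1 vs Seq3: 5
  Seq1 vs Seq4: 4
  Seq1 vs Seq5: 7
  Seq2 vs Seq3: 9
  Seq2 vs Seq4: 6
  Seq2 vs Seq5: 11
  Seq3 vs Seq4: 8
  Seq3 vs Seq5: 7
  Seq4 vs Seq5: 9
The smallest is 4, between Seq1 and Seq4.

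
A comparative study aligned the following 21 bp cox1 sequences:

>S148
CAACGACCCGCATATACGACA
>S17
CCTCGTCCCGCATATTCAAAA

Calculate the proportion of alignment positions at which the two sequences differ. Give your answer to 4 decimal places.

Mismatches occur at site 2 (A/C), site 3 (A/T), site 6 (A/T), site 16 (A/T), site 18 (G/A), site 20 (C/A).
There are 6 differences over 21 sites, so p = 6/21 = 0.2857.

0.2857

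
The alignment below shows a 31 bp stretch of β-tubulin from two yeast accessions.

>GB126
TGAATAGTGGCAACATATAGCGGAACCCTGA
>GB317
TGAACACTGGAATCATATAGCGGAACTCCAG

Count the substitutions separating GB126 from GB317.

Differing sites — 5:T/C; 7:G/C; 11:C/A; 13:A/T; 27:C/T; 29:T/C; 30:G/A; 31:A/G.
That gives 8 mismatches out of 31 aligned sites, so the Hamming distance is 8.

8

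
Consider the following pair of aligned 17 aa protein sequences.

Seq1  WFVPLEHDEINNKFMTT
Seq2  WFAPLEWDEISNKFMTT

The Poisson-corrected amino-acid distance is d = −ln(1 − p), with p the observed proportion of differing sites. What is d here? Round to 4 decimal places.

Differing sites — 3:V/A; 7:H/W; 11:N/S.
p = 3/17 = 0.176471.
d = −ln(1 − 0.176471) = −ln(0.823529) = 0.1942.

0.1942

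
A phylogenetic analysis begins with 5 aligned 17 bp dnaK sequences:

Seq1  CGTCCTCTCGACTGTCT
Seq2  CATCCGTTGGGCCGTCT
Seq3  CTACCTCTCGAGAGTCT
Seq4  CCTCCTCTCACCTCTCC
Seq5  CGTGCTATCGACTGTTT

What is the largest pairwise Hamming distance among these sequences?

Pairwise Hamming distances:
  Seq1 vs Seq2: 6
  Seq1 vs Seq3: 4
  Seq1 vs Seq4: 5
  Seq1 vs Seq5: 3
  Seq2 vs Seq3: 8
  Seq2 vs Seq4: 9
  Seq2 vs Seq5: 8
  Seq3 vs Seq4: 8
  Seq3 vs Seq5: 7
  Seq4 vs Seq5: 8
The largest is 9, between Seq2 and Seq4.

9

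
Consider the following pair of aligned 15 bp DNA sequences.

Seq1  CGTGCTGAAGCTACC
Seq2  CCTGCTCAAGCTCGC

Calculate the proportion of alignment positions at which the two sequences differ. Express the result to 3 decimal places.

Differing sites — 2:G/C; 7:G/C; 13:A/C; 14:C/G.
There are 4 differences over 15 sites, so p = 4/15 = 0.267.

0.267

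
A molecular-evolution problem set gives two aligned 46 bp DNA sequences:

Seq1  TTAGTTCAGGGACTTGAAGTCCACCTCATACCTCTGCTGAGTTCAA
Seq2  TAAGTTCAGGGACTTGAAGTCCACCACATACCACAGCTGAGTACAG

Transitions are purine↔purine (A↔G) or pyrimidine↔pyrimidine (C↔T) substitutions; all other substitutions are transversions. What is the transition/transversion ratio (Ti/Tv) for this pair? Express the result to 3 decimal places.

0.200

Mismatches occur at site 2 (T/A, transversion), site 26 (T/A, transversion), site 33 (T/A, transversion), site 35 (T/A, transversion), site 43 (T/A, transversion), site 46 (A/G, transition).
Of the 6 differences, 1 transition and 5 transversions, so Ti/Tv = 1/5 = 0.200.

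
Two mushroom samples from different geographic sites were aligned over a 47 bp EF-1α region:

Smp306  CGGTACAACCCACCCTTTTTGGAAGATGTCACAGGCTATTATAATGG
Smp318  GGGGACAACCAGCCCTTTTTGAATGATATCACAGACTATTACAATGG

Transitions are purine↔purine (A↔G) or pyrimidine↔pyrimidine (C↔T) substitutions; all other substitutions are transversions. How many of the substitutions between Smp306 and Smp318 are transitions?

Differing sites — 1:C/G (Tv); 4:T/G (Tv); 11:C/A (Tv); 12:A/G (Ti); 22:G/A (Ti); 24:A/T (Tv); 28:G/A (Ti); 35:G/A (Ti); 42:T/C (Ti).
Of the 9 differences, 5 transitions and 4 transversions, so the answer is 5.

5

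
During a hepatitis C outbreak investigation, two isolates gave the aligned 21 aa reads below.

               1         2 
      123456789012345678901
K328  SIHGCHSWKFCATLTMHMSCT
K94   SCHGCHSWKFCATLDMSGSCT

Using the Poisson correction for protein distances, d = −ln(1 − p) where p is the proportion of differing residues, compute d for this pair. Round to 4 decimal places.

0.2113

Mismatches occur at site 2 (I↔C), site 15 (T↔D), site 17 (H↔S), site 18 (M↔G).
p = 4/21 = 0.190476.
d = −ln(1 − 0.190476) = −ln(0.809524) = 0.2113.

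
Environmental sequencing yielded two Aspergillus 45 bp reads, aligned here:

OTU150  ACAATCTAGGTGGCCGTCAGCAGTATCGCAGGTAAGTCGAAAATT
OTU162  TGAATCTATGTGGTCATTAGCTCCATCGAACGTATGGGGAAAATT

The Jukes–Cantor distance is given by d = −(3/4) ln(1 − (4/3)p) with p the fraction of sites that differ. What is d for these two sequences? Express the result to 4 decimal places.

0.4019

The sequences differ at positions 1 (A/T), 2 (C/G), 9 (G/T), 14 (C/T), 16 (G/A), 18 (C/T), 22 (A/T), 23 (G/C), 24 (T/C), 29 (C/A), 31 (G/C), 35 (A/T), 37 (T/G), 38 (C/G).
p = 14/45 = 0.311111.
d = −0.75 · ln(1 − (4/3)·0.311111) = −0.75 · ln(0.585185) = −0.75 · (-0.535827) = 0.4019.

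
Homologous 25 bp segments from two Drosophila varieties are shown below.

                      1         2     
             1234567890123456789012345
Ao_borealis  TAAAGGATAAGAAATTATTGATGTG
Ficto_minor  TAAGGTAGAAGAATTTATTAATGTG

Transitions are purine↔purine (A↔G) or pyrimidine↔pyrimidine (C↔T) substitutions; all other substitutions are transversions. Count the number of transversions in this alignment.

3

Mismatches occur at site 4 (A/G, transition), site 6 (G/T, transversion), site 8 (T/G, transversion), site 14 (A/T, transversion), site 20 (G/A, transition).
Of the 5 differences, 2 transitions and 3 transversions, so the answer is 3.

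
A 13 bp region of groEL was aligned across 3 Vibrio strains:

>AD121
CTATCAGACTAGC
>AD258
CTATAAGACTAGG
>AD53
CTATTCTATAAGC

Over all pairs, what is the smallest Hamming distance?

Pairwise Hamming distances:
  AD121 vs AD258: 2
  AD121 vs AD53: 5
  AD258 vs AD53: 6
The smallest is 2, between AD121 and AD258.

2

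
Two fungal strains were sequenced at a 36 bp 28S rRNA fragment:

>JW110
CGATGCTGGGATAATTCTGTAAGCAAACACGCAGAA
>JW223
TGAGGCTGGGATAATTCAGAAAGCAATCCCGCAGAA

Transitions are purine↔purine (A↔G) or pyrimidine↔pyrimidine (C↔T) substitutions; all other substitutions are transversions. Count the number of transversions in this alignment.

5

Differing sites — 1:C/T (Ti); 4:T/G (Tv); 18:T/A (Tv); 20:T/A (Tv); 27:A/T (Tv); 29:A/C (Tv).
Of the 6 differences, 1 transition and 5 transversions, so the answer is 5.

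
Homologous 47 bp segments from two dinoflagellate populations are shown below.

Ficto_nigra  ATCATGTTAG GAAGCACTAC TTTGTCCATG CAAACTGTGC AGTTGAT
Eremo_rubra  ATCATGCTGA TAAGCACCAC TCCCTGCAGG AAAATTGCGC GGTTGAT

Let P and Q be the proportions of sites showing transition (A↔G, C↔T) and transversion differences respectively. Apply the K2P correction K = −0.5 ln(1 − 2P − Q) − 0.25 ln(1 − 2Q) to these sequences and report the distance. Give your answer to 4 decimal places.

0.3959

Differing sites — 7:T/C (Ti); 9:A/G (Ti); 10:G/A (Ti); 11:G/T (Tv); 18:T/C (Ti); 22:T/C (Ti); 23:T/C (Ti); 24:G/C (Tv); 26:C/G (Tv); 29:T/G (Tv); 31:C/A (Tv); 35:C/T (Ti); 38:T/C (Ti); 41:A/G (Ti).
Of the 14 differences, 9 transitions and 5 transversions over 47 sites: P = 9/47 = 0.191489, Q = 5/47 = 0.106383.
d = −0.5·ln(0.510639) − 0.25·ln(0.787234) = −0.5·(-0.672092) − 0.25·(-0.239230) = 0.3959.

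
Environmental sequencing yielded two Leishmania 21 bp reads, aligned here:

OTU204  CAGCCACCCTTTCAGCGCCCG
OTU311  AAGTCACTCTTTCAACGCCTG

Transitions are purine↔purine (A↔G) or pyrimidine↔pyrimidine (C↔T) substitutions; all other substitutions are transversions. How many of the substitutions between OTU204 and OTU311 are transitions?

4

Mismatches occur at site 1 (C→A, transversion), site 4 (C→T, transition), site 8 (C→T, transition), site 15 (G→A, transition), site 20 (C→T, transition).
Of the 5 differences, 4 transitions and 1 transversion, so the answer is 4.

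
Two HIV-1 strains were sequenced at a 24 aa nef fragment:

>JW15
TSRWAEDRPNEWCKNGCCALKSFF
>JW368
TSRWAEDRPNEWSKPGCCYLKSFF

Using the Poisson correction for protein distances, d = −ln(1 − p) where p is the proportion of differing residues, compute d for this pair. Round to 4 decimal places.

0.1335

Differing sites — 13:C/S; 15:N/P; 19:A/Y.
p = 3/24 = 0.125000.
d = −ln(1 − 0.125000) = −ln(0.875000) = 0.1335.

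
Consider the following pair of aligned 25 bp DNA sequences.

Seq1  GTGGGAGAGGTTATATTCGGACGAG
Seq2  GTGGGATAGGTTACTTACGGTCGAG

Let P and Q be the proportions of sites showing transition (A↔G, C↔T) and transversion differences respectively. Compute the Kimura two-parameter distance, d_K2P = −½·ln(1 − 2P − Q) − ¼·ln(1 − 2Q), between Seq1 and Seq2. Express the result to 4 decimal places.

Differing sites — 7:G/T (Tv); 14:T/C (Ti); 15:A/T (Tv); 17:T/A (Tv); 21:A/T (Tv).
Of the 5 differences, 1 transition and 4 transversions over 25 sites: P = 1/25 = 0.040000, Q = 4/25 = 0.160000.
d = −0.5·ln(0.760000) − 0.25·ln(0.680000) = −0.5·(-0.274437) − 0.25·(-0.385662) = 0.2336.

0.2336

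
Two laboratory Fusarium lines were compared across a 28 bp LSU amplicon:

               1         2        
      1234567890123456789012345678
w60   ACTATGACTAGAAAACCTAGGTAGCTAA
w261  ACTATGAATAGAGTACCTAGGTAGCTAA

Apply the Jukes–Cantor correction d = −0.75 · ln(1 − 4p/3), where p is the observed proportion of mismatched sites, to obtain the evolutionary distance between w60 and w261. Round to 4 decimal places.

0.1156

Mismatches occur at site 8 (C↔A), site 13 (A↔G), site 14 (A↔T).
p = 3/28 = 0.107143.
d = −0.75 · ln(1 − (4/3)·0.107143) = −0.75 · ln(0.857143) = −0.75 · (-0.154151) = 0.1156.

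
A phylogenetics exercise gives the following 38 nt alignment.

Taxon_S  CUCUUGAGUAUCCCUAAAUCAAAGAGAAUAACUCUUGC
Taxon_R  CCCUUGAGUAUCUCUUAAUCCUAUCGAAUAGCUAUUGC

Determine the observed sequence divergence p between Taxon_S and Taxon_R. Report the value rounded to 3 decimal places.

0.237

Differing sites — 2:U/C; 13:C/U; 16:A/U; 21:A/C; 22:A/U; 24:G/U; 25:A/C; 31:A/G; 34:C/A.
There are 9 differences over 38 sites, so p = 9/38 = 0.237.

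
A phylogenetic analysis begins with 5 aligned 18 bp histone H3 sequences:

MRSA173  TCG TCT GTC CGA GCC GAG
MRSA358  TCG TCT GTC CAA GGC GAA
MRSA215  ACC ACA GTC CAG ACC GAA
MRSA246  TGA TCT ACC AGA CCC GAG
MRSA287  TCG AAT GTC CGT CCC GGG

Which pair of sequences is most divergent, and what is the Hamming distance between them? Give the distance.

Pairwise Hamming distances:
  MRSA173 vs MRSA358: 3
  MRSA173 vs MRSA215: 8
  MRSA173 vs MRSA246: 6
  MRSA173 vs MRSA287: 5
  MRSA358 vs MRSA215: 7
  MRSA358 vs MRSA246: 9
  MRSA358 vs MRSA287: 8
  MRSA215 vs MRSA246: 12
  MRSA215 vs MRSA287: 9
  MRSA246 vs MRSA287: 9
The largest is 12, between MRSA215 and MRSA246.

12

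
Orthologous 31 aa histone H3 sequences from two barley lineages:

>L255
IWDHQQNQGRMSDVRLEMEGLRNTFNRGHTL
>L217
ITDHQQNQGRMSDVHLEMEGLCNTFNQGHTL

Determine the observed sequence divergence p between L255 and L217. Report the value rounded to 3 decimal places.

The sequences differ at positions 2 (W/T), 15 (R/H), 22 (R/C), 27 (R/Q).
There are 4 differences over 31 sites, so p = 4/31 = 0.129.

0.129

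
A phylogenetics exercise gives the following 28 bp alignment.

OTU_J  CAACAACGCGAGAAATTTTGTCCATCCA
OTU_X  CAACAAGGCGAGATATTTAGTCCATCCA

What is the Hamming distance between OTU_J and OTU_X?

Mismatches occur at site 7 (C↔G), site 14 (A↔T), site 19 (T↔A).
That gives 3 mismatches out of 28 aligned sites, so the Hamming distance is 3.

3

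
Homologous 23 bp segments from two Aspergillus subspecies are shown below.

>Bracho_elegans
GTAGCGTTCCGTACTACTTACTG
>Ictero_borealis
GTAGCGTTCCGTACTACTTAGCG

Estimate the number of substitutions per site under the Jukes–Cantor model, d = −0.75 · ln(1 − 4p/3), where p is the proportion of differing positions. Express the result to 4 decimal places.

Mismatches occur at site 21 (C↔G), site 22 (T↔C).
p = 2/23 = 0.086957.
d = −0.75 · ln(1 − (4/3)·0.086957) = −0.75 · ln(0.884057) = −0.75 · (-0.123234) = 0.0924.

0.0924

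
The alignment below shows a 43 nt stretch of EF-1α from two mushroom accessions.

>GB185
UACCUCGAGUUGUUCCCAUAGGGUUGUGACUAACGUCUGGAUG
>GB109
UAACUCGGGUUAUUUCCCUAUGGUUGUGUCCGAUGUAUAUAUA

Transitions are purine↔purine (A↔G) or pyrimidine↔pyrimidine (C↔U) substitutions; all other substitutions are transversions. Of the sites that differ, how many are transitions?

8

Mismatches occur at site 3 (C↔A, transversion), site 8 (A↔G, transition), site 12 (G↔A, transition), site 15 (C↔U, transition), site 18 (A↔C, transversion), site 21 (G↔U, transversion), site 29 (A↔U, transversion), site 31 (U↔C, transition), site 32 (A↔G, transition), site 34 (C↔U, transition), site 37 (C↔A, transversion), site 39 (G↔A, transition), site 40 (G↔U, transversion), site 43 (G↔A, transition).
Of the 14 differences, 8 transitions and 6 transversions, so the answer is 8.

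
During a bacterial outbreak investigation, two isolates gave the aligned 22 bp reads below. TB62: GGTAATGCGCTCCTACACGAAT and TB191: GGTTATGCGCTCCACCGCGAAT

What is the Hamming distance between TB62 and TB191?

Mismatches occur at site 4 (A↔T), site 14 (T↔A), site 15 (A↔C), site 17 (A↔G).
That gives 4 mismatches out of 22 aligned sites, so the Hamming distance is 4.

4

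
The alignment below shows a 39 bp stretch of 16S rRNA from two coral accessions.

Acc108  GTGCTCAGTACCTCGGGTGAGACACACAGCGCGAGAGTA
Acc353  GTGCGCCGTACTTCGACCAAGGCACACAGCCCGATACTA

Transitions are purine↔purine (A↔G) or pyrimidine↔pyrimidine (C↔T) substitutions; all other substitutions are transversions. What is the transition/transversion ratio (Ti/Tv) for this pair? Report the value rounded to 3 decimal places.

Mismatches occur at site 5 (T→G, transversion), site 7 (A→C, transversion), site 12 (C→T, transition), site 16 (G→A, transition), site 17 (G→C, transversion), site 18 (T→C, transition), site 19 (G→A, transition), site 22 (A→G, transition), site 31 (G→C, transversion), site 35 (G→T, transversion), site 37 (G→C, transversion).
Of the 11 differences, 5 transitions and 6 transversions, so Ti/Tv = 5/6 = 0.833.

0.833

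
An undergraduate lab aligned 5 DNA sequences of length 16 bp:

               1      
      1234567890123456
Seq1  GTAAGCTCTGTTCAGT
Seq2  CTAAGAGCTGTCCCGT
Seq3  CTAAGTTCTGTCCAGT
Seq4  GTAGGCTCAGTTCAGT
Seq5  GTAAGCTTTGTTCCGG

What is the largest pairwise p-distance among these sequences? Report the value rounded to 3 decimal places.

0.438

Pairwise Hamming distances:
  Seq1 vs Seq2: 5
  Seq1 vs Seq3: 3
  Seq1 vs Seq4: 2
  Seq1 vs Seq5: 3
  Seq2 vs Seq3: 3
  Seq2 vs Seq4: 7
  Seq2 vs Seq5: 6
  Seq3 vs Seq4: 5
  Seq3 vs Seq5: 6
  Seq4 vs Seq5: 5
The largest is 7 mismatches, between Seq2 and Seq4; p = 7/16 = 0.438.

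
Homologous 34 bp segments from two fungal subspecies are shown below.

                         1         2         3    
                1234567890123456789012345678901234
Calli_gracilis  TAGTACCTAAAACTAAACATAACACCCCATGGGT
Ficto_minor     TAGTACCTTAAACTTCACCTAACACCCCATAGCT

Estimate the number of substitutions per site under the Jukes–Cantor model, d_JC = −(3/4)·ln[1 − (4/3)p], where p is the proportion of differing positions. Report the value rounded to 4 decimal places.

0.2012

Differing sites — 9:A/T; 15:A/T; 16:A/C; 19:A/C; 31:G/A; 33:G/C.
p = 6/34 = 0.176471.
d = −0.75 · ln(1 − (4/3)·0.176471) = −0.75 · ln(0.764705) = −0.75 · (-0.268265) = 0.2012.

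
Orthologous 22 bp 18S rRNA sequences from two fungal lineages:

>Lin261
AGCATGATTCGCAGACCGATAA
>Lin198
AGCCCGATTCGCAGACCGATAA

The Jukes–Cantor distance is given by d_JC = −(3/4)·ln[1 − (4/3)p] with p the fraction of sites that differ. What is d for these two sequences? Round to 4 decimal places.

0.0969

The sequences differ at positions 4 (A/C), 5 (T/C).
p = 2/22 = 0.090909.
d = −0.75 · ln(1 − (4/3)·0.090909) = −0.75 · ln(0.878788) = −0.75 · (-0.129212) = 0.0969.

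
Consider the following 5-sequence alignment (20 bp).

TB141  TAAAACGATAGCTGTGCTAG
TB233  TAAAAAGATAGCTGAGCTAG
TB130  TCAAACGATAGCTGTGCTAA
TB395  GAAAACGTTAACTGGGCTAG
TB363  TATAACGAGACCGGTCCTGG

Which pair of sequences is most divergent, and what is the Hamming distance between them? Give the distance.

Pairwise Hamming distances:
  TB141 vs TB233: 2
  TB141 vs TB130: 2
  TB141 vs TB395: 4
  TB141 vs TB363: 6
  TB233 vs TB130: 4
  TB233 vs TB395: 5
  TB233 vs TB363: 8
  TB130 vs TB395: 6
  TB130 vs TB363: 8
  TB395 vs TB363: 9
The largest is 9, between TB395 and TB363.

9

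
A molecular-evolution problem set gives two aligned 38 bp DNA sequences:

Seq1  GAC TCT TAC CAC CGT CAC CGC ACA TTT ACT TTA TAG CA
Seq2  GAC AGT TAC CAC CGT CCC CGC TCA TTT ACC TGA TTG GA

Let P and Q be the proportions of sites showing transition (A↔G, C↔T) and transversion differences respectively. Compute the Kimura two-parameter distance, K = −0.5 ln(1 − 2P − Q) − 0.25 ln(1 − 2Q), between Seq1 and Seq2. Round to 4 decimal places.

Differing sites — 4:T/A (Tv); 5:C/G (Tv); 17:A/C (Tv); 22:A/T (Tv); 30:T/C (Ti); 32:T/G (Tv); 35:A/T (Tv); 37:C/G (Tv).
Of the 8 differences, 1 transition and 7 transversions over 38 sites: P = 1/38 = 0.026316, Q = 7/38 = 0.184211.
d = −0.5·ln(0.763157) − 0.25·ln(0.631578) = −0.5·(-0.270292) − 0.25·(-0.459534) = 0.2500.

0.2500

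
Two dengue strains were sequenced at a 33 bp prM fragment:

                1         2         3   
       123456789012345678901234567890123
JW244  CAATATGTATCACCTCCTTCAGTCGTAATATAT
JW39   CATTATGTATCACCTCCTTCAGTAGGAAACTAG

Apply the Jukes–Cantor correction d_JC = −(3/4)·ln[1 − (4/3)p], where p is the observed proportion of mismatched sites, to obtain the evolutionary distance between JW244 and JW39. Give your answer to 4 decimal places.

The sequences differ at positions 3 (A/T), 24 (C/A), 26 (T/G), 29 (T/A), 30 (A/C), 33 (T/G).
p = 6/33 = 0.181818.
d = −0.75 · ln(1 − (4/3)·0.181818) = −0.75 · ln(0.757576) = −0.75 · (-0.277631) = 0.2082.

0.2082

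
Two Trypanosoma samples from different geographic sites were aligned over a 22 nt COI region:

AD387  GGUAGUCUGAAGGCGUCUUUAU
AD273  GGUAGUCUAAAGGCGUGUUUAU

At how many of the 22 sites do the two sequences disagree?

The sequences differ at positions 9 (G/A), 17 (C/G).
That gives 2 mismatches out of 22 aligned sites, so the Hamming distance is 2.

2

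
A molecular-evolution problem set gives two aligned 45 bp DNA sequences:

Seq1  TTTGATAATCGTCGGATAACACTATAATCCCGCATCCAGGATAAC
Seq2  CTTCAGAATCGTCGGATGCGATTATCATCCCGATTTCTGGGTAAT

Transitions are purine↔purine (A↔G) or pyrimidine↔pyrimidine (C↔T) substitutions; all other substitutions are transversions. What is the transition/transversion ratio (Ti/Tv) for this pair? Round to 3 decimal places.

Differing sites — 1:T/C (Ti); 4:G/C (Tv); 6:T/G (Tv); 18:A/G (Ti); 19:A/C (Tv); 20:C/G (Tv); 22:C/T (Ti); 26:A/C (Tv); 33:C/A (Tv); 34:A/T (Tv); 36:C/T (Ti); 38:A/T (Tv); 41:A/G (Ti); 45:C/T (Ti).
Of the 14 differences, 6 transitions and 8 transversions, so Ti/Tv = 6/8 = 0.750.

0.750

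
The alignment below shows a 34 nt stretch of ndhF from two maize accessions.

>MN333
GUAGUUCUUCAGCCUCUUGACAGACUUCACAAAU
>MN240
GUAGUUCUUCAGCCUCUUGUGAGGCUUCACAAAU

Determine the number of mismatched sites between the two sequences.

3

The sequences differ at positions 20 (A/U), 21 (C/G), 24 (A/G).
That gives 3 mismatches out of 34 aligned sites, so the Hamming distance is 3.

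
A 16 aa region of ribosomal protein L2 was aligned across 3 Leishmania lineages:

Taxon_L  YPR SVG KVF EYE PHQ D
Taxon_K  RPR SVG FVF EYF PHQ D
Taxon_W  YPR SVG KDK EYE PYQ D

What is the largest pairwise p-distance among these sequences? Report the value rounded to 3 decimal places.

0.375

Pairwise Hamming distances:
  Taxon_L vs Taxon_K: 3
  Taxon_L vs Taxon_W: 3
  Taxon_K vs Taxon_W: 6
The largest is 6 mismatches, between Taxon_K and Taxon_W; p = 6/16 = 0.375.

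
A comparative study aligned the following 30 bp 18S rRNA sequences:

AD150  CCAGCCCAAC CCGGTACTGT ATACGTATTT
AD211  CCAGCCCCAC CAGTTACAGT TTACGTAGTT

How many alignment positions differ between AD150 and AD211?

The sequences differ at positions 8 (A/C), 12 (C/A), 14 (G/T), 18 (T/A), 21 (A/T), 28 (T/G).
That gives 6 mismatches out of 30 aligned sites, so the Hamming distance is 6.

6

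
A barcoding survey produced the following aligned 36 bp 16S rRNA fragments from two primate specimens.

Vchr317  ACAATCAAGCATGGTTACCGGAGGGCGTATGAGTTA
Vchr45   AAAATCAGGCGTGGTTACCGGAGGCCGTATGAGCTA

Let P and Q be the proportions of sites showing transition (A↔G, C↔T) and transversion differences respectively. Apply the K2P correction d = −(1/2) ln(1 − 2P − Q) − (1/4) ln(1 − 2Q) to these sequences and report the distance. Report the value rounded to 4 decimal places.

0.1551

Mismatches occur at site 2 (C→A, transversion), site 8 (A→G, transition), site 11 (A→G, transition), site 25 (G→C, transversion), site 34 (T→C, transition).
Of the 5 differences, 3 transitions and 2 transversions over 36 sites: P = 3/36 = 0.083333, Q = 2/36 = 0.055556.
d = −0.5·ln(0.777778) − 0.25·ln(0.888888) = −0.5·(-0.251314) − 0.25·(-0.117784) = 0.1551.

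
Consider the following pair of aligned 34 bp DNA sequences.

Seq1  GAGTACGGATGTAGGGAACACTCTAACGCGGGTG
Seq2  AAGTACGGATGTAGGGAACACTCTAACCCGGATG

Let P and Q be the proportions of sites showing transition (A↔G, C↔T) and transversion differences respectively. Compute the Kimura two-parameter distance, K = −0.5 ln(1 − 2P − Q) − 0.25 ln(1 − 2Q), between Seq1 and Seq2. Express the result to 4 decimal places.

Differing sites — 1:G/A (Ti); 28:G/C (Tv); 32:G/A (Ti).
Of the 3 differences, 2 transitions and 1 transversion over 34 sites: P = 2/34 = 0.058824, Q = 1/34 = 0.029412.
d = −0.5·ln(0.852940) − 0.25·ln(0.941176) = −0.5·(-0.159066) − 0.25·(-0.060625) = 0.0947.

0.0947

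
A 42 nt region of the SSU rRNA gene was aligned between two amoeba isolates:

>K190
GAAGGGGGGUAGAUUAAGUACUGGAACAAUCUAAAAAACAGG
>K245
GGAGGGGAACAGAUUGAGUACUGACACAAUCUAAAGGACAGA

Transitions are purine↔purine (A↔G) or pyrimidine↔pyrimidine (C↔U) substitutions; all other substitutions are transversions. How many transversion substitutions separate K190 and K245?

Differing sites — 2:A/G (Ti); 8:G/A (Ti); 9:G/A (Ti); 10:U/C (Ti); 16:A/G (Ti); 24:G/A (Ti); 25:A/C (Tv); 36:A/G (Ti); 37:A/G (Ti); 42:G/A (Ti).
Of the 10 differences, 9 transitions and 1 transversion, so the answer is 1.

1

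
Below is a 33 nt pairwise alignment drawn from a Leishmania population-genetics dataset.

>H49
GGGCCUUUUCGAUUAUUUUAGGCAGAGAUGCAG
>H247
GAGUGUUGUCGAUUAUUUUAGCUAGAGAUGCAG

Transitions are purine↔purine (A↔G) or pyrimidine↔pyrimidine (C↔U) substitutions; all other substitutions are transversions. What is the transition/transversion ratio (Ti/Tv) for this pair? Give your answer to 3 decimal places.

1.000

Differing sites — 2:G/A (Ti); 4:C/U (Ti); 5:C/G (Tv); 8:U/G (Tv); 22:G/C (Tv); 23:C/U (Ti).
Of the 6 differences, 3 transitions and 3 transversions, so Ti/Tv = 3/3 = 1.000.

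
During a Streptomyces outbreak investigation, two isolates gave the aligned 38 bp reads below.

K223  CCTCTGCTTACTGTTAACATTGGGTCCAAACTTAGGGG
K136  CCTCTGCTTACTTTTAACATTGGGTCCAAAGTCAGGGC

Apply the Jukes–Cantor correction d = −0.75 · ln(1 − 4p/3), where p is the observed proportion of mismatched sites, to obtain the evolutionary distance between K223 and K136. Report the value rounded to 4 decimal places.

The sequences differ at positions 13 (G/T), 31 (C/G), 33 (T/C), 38 (G/C).
p = 4/38 = 0.105263.
d = −0.75 · ln(1 − (4/3)·0.105263) = −0.75 · ln(0.859649) = −0.75 · (-0.151231) = 0.1134.

0.1134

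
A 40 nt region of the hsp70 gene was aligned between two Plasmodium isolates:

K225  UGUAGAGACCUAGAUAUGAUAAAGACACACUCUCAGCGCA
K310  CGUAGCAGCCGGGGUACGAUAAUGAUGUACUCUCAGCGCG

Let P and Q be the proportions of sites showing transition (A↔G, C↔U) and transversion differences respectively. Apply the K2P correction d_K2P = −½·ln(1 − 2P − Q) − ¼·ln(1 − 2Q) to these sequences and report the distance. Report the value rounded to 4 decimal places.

0.4685

The sequences differ at positions 1 (U/C, transition), 6 (A/C, transversion), 7 (G/A, transition), 8 (A/G, transition), 11 (U/G, transversion), 12 (A/G, transition), 14 (A/G, transition), 17 (U/C, transition), 23 (A/U, transversion), 26 (C/U, transition), 27 (A/G, transition), 28 (C/U, transition), 40 (A/G, transition).
Of the 13 differences, 10 transitions and 3 transversions over 40 sites: P = 10/40 = 0.250000, Q = 3/40 = 0.075000.
d = −0.5·ln(0.425000) − 0.25·ln(0.850000) = −0.5·(-0.855666) − 0.25·(-0.162519) = 0.4685.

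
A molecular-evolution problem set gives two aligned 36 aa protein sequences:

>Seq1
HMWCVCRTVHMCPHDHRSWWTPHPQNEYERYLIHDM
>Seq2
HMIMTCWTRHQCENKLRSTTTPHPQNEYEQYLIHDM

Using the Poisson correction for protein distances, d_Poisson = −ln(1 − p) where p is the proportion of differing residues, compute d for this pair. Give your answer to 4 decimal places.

The sequences differ at positions 3 (W/I), 4 (C/M), 5 (V/T), 7 (R/W), 9 (V/R), 11 (M/Q), 13 (P/E), 14 (H/N), 15 (D/K), 16 (H/L), 19 (W/T), 20 (W/T), 30 (R/Q).
p = 13/36 = 0.361111.
d = −ln(1 − 0.361111) = −ln(0.638889) = 0.4480.

0.4480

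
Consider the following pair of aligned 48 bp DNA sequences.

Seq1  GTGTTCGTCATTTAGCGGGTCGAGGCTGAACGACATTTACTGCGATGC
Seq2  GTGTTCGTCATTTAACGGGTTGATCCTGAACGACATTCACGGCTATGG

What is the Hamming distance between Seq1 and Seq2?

8

The sequences differ at positions 15 (G/A), 21 (C/T), 24 (G/T), 25 (G/C), 38 (T/C), 41 (T/G), 44 (G/T), 48 (C/G).
That gives 8 mismatches out of 48 aligned sites, so the Hamming distance is 8.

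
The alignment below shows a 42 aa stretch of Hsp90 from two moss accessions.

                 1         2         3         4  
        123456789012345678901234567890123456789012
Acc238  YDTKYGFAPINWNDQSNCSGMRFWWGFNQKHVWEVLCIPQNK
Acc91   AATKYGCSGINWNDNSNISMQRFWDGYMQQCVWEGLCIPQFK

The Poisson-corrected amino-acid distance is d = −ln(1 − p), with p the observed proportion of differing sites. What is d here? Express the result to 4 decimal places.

The sequences differ at positions 1 (Y/A), 2 (D/A), 7 (F/C), 8 (A/S), 9 (P/G), 15 (Q/N), 18 (C/I), 20 (G/M), 21 (M/Q), 25 (W/D), 27 (F/Y), 28 (N/M), 30 (K/Q), 31 (H/C), 35 (V/G), 41 (N/F).
p = 16/42 = 0.380952.
d = −ln(1 − 0.380952) = −ln(0.619048) = 0.4796.

0.4796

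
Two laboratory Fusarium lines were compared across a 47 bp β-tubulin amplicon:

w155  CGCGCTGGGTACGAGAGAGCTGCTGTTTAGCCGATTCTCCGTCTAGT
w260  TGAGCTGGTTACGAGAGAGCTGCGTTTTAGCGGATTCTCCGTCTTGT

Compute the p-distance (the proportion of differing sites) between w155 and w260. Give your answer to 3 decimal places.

0.149

Differing sites — 1:C/T; 3:C/A; 9:G/T; 24:T/G; 25:G/T; 32:C/G; 45:A/T.
There are 7 differences over 47 sites, so p = 7/47 = 0.149.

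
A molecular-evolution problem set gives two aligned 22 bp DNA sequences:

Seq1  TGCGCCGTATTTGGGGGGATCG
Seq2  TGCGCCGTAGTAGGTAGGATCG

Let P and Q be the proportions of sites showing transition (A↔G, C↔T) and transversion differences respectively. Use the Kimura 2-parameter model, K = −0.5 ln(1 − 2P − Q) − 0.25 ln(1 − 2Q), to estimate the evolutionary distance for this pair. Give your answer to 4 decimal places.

0.2085

The sequences differ at positions 10 (T/G, transversion), 12 (T/A, transversion), 15 (G/T, transversion), 16 (G/A, transition).
Of the 4 differences, 1 transition and 3 transversions over 22 sites: P = 1/22 = 0.045455, Q = 3/22 = 0.136364.
d = −0.5·ln(0.772726) − 0.25·ln(0.727272) = −0.5·(-0.257831) − 0.25·(-0.318455) = 0.2085.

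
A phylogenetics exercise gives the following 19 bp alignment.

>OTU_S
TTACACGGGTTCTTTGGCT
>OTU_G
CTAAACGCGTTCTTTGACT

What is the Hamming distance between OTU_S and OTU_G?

4

Differing sites — 1:T/C; 4:C/A; 8:G/C; 17:G/A.
That gives 4 mismatches out of 19 aligned sites, so the Hamming distance is 4.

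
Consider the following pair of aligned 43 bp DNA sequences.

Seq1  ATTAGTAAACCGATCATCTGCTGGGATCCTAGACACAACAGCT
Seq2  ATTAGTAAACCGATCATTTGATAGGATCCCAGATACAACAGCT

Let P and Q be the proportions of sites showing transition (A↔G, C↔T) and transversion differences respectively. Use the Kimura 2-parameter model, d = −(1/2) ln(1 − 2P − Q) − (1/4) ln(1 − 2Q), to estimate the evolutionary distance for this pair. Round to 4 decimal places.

Mismatches occur at site 18 (C↔T, transition), site 21 (C↔A, transversion), site 23 (G↔A, transition), site 30 (T↔C, transition), site 34 (C↔T, transition).
Of the 5 differences, 4 transitions and 1 transversion over 43 sites: P = 4/43 = 0.093023, Q = 1/43 = 0.023256.
d = −0.5·ln(0.790698) − 0.25·ln(0.953488) = −0.5·(-0.234839) − 0.25·(-0.047628) = 0.1293.

0.1293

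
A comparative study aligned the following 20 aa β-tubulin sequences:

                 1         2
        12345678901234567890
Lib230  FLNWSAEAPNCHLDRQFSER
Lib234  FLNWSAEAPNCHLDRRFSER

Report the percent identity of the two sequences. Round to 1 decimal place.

The sequences differ at position 16 (Q/R).
19 of the 20 sites match, so the percent identity is 19/20 × 100 = 95.0%.

95.0%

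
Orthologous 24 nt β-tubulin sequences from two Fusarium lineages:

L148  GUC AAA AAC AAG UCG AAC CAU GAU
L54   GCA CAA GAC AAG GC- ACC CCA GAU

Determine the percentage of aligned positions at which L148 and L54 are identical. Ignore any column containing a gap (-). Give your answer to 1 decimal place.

65.2%

Excluding the 1 gap column leaves 23 comparable sites.
Mismatches occur at site 2 (U→C), site 3 (C→A), site 4 (A→C), site 7 (A→G), site 13 (U→G), site 17 (A→C), site 20 (A→C), site 21 (U→A).
15 of the 23 comparable sites match, so the percent identity is 15/23 × 100 = 65.2%.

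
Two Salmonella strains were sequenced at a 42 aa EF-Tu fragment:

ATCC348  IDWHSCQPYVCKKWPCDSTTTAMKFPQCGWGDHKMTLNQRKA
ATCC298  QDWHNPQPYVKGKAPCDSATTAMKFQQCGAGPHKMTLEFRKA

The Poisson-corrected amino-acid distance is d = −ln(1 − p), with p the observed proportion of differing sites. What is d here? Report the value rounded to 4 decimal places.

0.3365

The sequences differ at positions 1 (I/Q), 5 (S/N), 6 (C/P), 11 (C/K), 12 (K/G), 14 (W/A), 19 (T/A), 26 (P/Q), 30 (W/A), 32 (D/P), 38 (N/E), 39 (Q/F).
p = 12/42 = 0.285714.
d = −ln(1 − 0.285714) = −ln(0.714286) = 0.3365.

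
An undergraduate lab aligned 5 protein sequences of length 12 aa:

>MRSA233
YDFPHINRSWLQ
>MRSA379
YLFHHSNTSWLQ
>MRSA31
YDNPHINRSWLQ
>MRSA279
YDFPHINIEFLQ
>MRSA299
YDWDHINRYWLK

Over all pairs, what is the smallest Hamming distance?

1

Pairwise Hamming distances:
  MRSA233 vs MRSA379: 4
  MRSA233 vs MRSA31: 1
  MRSA233 vs MRSA279: 3
  MRSA233 vs MRSA299: 4
  MRSA379 vs MRSA31: 5
  MRSA379 vs MRSA279: 6
  MRSA379 vs MRSA299: 7
  MRSA31 vs MRSA279: 4
  MRSA31 vs MRSA299: 4
  MRSA279 vs MRSA299: 6
The smallest is 1, between MRSA233 and MRSA31.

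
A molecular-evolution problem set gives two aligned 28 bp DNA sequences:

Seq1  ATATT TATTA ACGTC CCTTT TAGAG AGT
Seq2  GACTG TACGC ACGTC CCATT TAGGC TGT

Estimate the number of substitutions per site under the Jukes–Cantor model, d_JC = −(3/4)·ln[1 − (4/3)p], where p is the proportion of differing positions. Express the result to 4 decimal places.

Mismatches occur at site 1 (A↔G), site 2 (T↔A), site 3 (A↔C), site 5 (T↔G), site 8 (T↔C), site 9 (T↔G), site 10 (A↔C), site 18 (T↔A), site 24 (A↔G), site 25 (G↔C), site 26 (A↔T).
p = 11/28 = 0.392857.
d = −0.75 · ln(1 − (4/3)·0.392857) = −0.75 · ln(0.476191) = −0.75 · (-0.741936) = 0.5565.

0.5565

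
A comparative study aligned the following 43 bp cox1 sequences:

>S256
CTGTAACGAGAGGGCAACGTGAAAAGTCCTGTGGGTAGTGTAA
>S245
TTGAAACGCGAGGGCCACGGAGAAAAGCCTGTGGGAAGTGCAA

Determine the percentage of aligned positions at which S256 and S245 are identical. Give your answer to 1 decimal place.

Differing sites — 1:C/T; 4:T/A; 9:A/C; 16:A/C; 20:T/G; 21:G/A; 22:A/G; 26:G/A; 27:T/G; 36:T/A; 41:T/C.
32 of the 43 sites match, so the percent identity is 32/43 × 100 = 74.4%.

74.4%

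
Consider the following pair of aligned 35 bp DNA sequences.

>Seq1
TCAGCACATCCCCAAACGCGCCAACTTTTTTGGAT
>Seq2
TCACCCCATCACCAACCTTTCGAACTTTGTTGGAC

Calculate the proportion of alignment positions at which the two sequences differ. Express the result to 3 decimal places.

0.286

Differing sites — 4:G/C; 6:A/C; 11:C/A; 16:A/C; 18:G/T; 19:C/T; 20:G/T; 22:C/G; 29:T/G; 35:T/C.
There are 10 differences over 35 sites, so p = 10/35 = 0.286.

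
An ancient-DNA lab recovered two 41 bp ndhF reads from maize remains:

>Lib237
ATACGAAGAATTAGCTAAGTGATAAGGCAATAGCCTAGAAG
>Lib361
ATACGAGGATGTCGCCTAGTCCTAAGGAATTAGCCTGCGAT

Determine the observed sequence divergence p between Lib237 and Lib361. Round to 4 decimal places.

Mismatches occur at site 7 (A→G), site 10 (A→T), site 11 (T→G), site 13 (A→C), site 16 (T→C), site 17 (A→T), site 21 (G→C), site 22 (A→C), site 28 (C→A), site 30 (A→T), site 37 (A→G), site 38 (G→C), site 39 (A→G), site 41 (G→T).
There are 14 differences over 41 sites, so p = 14/41 = 0.3415.

0.3415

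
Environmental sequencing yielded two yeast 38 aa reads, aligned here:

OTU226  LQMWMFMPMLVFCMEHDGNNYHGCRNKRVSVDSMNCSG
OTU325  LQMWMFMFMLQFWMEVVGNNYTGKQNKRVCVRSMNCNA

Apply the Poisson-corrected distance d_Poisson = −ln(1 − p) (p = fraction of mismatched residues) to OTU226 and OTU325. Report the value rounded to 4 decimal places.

Mismatches occur at site 8 (P/F), site 11 (V/Q), site 13 (C/W), site 16 (H/V), site 17 (D/V), site 22 (H/T), site 24 (C/K), site 25 (R/Q), site 30 (S/C), site 32 (D/R), site 37 (S/N), site 38 (G/A).
p = 12/38 = 0.315789.
d = −ln(1 − 0.315789) = −ln(0.684211) = 0.3795.

0.3795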